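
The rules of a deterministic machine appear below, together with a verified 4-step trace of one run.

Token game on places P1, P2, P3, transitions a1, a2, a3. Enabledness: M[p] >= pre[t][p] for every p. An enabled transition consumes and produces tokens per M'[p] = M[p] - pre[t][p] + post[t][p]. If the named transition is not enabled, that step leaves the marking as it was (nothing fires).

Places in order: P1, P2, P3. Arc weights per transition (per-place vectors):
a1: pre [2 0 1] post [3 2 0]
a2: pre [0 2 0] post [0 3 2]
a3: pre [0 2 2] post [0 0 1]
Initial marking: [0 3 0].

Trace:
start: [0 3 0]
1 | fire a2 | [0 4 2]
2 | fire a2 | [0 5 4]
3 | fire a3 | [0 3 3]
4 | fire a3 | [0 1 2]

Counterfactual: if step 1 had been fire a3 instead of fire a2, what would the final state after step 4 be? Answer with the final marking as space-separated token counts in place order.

0 2 1

(re-executing from step 1 with the substitution; state before step 1: [0 3 0])
1 | fire a3 | [0 3 0]
2 | fire a2 | [0 4 2]
3 | fire a3 | [0 2 1]
4 | fire a3 | [0 2 1]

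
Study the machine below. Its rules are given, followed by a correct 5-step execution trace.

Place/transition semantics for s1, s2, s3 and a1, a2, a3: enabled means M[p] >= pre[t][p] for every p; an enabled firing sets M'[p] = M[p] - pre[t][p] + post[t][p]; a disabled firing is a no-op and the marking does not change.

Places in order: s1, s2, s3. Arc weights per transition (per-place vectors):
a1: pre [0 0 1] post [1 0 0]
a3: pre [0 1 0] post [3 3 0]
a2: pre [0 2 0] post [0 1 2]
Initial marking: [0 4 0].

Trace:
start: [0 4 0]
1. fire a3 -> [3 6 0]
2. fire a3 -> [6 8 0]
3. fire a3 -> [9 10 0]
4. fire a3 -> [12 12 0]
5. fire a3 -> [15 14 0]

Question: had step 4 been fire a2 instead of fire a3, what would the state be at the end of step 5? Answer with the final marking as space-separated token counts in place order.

(re-executing from step 4 with the substitution; state before step 4: [9 10 0])
4. fire a2 -> [9 9 2]
5. fire a3 -> [12 11 2]

12 11 2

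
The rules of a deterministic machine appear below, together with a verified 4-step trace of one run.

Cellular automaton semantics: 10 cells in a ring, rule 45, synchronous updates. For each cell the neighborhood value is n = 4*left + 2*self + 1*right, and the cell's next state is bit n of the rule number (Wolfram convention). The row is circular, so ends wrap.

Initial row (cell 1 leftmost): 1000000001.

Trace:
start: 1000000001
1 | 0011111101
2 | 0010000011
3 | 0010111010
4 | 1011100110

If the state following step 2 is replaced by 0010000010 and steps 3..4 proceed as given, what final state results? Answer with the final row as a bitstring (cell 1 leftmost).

state after step 2 := 0010000010
3 | 1010111010
4 | 1111100111

1111100111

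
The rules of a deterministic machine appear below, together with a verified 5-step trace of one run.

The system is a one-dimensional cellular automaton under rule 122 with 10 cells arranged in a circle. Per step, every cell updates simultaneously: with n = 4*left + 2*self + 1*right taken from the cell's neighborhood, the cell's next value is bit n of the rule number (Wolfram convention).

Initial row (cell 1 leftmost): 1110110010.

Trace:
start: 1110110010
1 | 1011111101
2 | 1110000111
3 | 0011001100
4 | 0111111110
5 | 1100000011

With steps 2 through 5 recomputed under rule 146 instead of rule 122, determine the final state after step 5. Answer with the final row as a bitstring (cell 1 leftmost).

(re-executing steps 2..5 under rule 146; state before step 2: 1011111101)
2 | 0001111000
3 | 0010110100
4 | 0100000010
5 | 1010000101

1010000101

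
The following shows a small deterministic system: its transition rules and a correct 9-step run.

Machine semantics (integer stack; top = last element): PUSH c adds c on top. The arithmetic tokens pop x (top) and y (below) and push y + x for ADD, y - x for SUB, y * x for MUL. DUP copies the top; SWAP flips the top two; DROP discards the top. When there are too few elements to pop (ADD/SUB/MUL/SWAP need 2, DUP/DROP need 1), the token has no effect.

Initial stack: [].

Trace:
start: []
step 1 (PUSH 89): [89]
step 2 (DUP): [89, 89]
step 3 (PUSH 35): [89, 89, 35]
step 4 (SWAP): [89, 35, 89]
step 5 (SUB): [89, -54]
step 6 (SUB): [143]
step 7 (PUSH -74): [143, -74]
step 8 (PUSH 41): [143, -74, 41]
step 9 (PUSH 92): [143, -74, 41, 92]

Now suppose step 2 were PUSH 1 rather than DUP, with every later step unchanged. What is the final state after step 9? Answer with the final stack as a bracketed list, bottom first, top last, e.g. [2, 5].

[55, -74, 41, 92]

(re-executing from step 2 with the substitution; state before step 2: [89])
step 2 (PUSH 1): [89, 1]
step 3 (PUSH 35): [89, 1, 35]
step 4 (SWAP): [89, 35, 1]
step 5 (SUB): [89, 34]
step 6 (SUB): [55]
step 7 (PUSH -74): [55, -74]
step 8 (PUSH 41): [55, -74, 41]
step 9 (PUSH 92): [55, -74, 41, 92]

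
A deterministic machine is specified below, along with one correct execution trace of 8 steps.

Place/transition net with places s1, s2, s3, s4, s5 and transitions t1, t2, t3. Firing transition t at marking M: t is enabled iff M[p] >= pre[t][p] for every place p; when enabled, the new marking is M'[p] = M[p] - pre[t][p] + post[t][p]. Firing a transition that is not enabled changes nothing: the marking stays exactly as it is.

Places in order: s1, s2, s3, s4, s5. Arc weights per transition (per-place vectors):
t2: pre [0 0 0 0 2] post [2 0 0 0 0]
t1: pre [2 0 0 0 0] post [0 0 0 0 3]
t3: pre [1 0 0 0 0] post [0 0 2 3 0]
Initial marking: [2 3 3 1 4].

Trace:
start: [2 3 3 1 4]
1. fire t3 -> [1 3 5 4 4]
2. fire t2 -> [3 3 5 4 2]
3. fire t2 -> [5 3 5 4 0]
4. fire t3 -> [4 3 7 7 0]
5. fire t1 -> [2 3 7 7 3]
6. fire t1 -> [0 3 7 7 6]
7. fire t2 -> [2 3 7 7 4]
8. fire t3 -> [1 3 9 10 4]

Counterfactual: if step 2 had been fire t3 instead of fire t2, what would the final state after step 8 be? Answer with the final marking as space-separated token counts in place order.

(re-executing from step 2 with the substitution; state before step 2: [1 3 5 4 4])
2. fire t3 -> [0 3 7 7 4]
3. fire t2 -> [2 3 7 7 2]
4. fire t3 -> [1 3 9 10 2]
5. fire t1 -> [1 3 9 10 2]
6. fire t1 -> [1 3 9 10 2]
7. fire t2 -> [3 3 9 10 0]
8. fire t3 -> [2 3 11 13 0]

2 3 11 13 0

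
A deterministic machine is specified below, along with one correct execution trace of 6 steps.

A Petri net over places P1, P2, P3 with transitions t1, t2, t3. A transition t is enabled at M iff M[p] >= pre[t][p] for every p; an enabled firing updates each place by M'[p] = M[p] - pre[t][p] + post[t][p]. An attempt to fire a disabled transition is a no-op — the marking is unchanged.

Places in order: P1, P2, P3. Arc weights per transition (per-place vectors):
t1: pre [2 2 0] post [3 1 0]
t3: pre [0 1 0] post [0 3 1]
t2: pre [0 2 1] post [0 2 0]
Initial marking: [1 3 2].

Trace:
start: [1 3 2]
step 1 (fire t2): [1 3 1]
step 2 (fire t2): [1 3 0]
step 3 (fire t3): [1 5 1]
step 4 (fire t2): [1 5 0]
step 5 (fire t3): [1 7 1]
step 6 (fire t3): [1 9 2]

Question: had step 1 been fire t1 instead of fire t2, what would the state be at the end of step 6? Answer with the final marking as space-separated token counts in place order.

(re-executing from step 1 with the substitution; state before step 1: [1 3 2])
step 1 (fire t1): [1 3 2]
step 2 (fire t2): [1 3 1]
step 3 (fire t3): [1 5 2]
step 4 (fire t2): [1 5 1]
step 5 (fire t3): [1 7 2]
step 6 (fire t3): [1 9 3]

1 9 3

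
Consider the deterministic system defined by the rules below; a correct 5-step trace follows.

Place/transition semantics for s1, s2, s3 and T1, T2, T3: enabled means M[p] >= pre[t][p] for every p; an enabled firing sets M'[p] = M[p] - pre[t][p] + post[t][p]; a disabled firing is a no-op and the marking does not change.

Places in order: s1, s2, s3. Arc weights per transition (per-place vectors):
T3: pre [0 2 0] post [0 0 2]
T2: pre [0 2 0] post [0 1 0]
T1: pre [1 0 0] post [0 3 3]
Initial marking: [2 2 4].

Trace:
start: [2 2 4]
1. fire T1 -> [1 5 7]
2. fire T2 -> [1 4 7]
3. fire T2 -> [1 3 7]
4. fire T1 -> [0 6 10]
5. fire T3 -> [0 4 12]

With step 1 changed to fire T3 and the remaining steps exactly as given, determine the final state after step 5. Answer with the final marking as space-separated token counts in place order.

1 1 11

(re-executing from step 1 with the substitution; state before step 1: [2 2 4])
1. fire T3 -> [2 0 6]
2. fire T2 -> [2 0 6]
3. fire T2 -> [2 0 6]
4. fire T1 -> [1 3 9]
5. fire T3 -> [1 1 11]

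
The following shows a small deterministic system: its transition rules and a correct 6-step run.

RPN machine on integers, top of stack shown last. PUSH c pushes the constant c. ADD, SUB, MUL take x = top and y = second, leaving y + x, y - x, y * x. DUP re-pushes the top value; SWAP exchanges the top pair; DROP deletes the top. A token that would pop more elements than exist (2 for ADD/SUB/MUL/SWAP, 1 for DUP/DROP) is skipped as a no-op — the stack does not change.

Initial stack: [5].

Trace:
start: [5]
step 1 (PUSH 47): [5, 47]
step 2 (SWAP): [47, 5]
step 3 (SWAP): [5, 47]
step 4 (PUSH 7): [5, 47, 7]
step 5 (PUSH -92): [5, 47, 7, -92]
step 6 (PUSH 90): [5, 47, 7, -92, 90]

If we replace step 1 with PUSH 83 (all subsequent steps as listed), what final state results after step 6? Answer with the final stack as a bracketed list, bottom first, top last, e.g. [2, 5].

[5, 83, 7, -92, 90]

(re-executing from step 1 with the substitution; state before step 1: [5])
step 1 (PUSH 83): [5, 83]
step 2 (SWAP): [83, 5]
step 3 (SWAP): [5, 83]
step 4 (PUSH 7): [5, 83, 7]
step 5 (PUSH -92): [5, 83, 7, -92]
step 6 (PUSH 90): [5, 83, 7, -92, 90]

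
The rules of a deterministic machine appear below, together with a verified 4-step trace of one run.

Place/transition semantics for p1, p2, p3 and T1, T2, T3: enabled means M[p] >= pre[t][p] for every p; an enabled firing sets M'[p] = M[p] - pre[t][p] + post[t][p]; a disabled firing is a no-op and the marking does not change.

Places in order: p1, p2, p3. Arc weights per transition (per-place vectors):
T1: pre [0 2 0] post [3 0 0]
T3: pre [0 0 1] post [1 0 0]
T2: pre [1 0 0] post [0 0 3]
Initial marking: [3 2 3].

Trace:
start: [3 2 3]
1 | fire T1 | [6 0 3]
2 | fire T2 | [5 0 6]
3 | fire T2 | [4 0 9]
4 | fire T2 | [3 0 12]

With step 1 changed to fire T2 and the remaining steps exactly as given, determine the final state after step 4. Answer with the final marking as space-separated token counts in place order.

(re-executing from step 1 with the substitution; state before step 1: [3 2 3])
1 | fire T2 | [2 2 6]
2 | fire T2 | [1 2 9]
3 | fire T2 | [0 2 12]
4 | fire T2 | [0 2 12]

0 2 12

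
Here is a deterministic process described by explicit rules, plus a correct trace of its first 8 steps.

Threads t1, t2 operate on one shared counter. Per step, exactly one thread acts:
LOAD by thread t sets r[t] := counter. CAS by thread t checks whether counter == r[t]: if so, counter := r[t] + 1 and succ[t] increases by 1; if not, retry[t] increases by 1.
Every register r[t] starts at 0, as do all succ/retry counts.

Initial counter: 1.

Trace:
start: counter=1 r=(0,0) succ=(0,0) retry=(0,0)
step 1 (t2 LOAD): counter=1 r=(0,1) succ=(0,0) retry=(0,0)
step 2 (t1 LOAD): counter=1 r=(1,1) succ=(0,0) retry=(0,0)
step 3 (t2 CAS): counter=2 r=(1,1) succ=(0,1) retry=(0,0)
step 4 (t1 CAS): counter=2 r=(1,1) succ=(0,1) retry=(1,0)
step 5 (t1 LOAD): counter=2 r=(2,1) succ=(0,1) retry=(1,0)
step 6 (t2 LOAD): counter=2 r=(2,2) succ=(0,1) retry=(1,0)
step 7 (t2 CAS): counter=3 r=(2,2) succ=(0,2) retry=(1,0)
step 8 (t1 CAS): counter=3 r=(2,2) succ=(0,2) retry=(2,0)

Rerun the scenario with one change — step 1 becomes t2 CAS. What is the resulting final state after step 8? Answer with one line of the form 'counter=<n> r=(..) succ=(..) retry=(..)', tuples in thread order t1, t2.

(re-executing from step 1 with the substitution; state before step 1: counter=1 r=(0,0) succ=(0,0) retry=(0,0))
step 1 (t2 CAS): counter=1 r=(0,0) succ=(0,0) retry=(0,1)
step 2 (t1 LOAD): counter=1 r=(1,0) succ=(0,0) retry=(0,1)
step 3 (t2 CAS): counter=1 r=(1,0) succ=(0,0) retry=(0,2)
step 4 (t1 CAS): counter=2 r=(1,0) succ=(1,0) retry=(0,2)
step 5 (t1 LOAD): counter=2 r=(2,0) succ=(1,0) retry=(0,2)
step 6 (t2 LOAD): counter=2 r=(2,2) succ=(1,0) retry=(0,2)
step 7 (t2 CAS): counter=3 r=(2,2) succ=(1,1) retry=(0,2)
step 8 (t1 CAS): counter=3 r=(2,2) succ=(1,1) retry=(1,2)

counter=3 r=(2,2) succ=(1,1) retry=(1,2)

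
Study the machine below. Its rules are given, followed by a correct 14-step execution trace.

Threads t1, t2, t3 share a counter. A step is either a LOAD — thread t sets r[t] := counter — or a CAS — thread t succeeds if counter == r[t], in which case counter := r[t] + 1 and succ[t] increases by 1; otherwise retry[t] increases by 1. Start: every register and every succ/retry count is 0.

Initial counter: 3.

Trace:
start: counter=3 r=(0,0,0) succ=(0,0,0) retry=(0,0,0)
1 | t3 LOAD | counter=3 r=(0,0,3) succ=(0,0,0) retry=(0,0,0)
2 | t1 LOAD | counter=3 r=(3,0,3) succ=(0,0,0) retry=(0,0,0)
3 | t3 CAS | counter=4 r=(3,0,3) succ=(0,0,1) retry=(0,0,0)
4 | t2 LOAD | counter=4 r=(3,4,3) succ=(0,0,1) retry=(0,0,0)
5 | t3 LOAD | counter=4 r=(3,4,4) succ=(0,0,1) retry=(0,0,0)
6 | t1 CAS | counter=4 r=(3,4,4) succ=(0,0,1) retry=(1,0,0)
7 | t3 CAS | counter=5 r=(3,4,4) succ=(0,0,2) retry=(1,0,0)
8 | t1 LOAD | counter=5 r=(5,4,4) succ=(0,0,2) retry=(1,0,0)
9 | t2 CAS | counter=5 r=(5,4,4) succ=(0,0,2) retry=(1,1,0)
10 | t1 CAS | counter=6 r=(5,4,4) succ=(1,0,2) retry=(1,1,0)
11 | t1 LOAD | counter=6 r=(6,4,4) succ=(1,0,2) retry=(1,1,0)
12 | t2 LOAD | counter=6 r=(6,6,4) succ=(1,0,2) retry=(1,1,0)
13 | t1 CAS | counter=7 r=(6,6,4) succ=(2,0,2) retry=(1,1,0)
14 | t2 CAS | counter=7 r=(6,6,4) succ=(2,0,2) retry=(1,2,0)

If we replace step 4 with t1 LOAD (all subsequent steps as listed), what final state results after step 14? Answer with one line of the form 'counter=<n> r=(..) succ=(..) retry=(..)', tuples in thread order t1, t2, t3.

(re-executing from step 4 with the substitution; state before step 4: counter=4 r=(3,0,3) succ=(0,0,1) retry=(0,0,0))
4 | t1 LOAD | counter=4 r=(4,0,3) succ=(0,0,1) retry=(0,0,0)
5 | t3 LOAD | counter=4 r=(4,0,4) succ=(0,0,1) retry=(0,0,0)
6 | t1 CAS | counter=5 r=(4,0,4) succ=(1,0,1) retry=(0,0,0)
7 | t3 CAS | counter=5 r=(4,0,4) succ=(1,0,1) retry=(0,0,1)
8 | t1 LOAD | counter=5 r=(5,0,4) succ=(1,0,1) retry=(0,0,1)
9 | t2 CAS | counter=5 r=(5,0,4) succ=(1,0,1) retry=(0,1,1)
10 | t1 CAS | counter=6 r=(5,0,4) succ=(2,0,1) retry=(0,1,1)
11 | t1 LOAD | counter=6 r=(6,0,4) succ=(2,0,1) retry=(0,1,1)
12 | t2 LOAD | counter=6 r=(6,6,4) succ=(2,0,1) retry=(0,1,1)
13 | t1 CAS | counter=7 r=(6,6,4) succ=(3,0,1) retry=(0,1,1)
14 | t2 CAS | counter=7 r=(6,6,4) succ=(3,0,1) retry=(0,2,1)

counter=7 r=(6,6,4) succ=(3,0,1) retry=(0,2,1)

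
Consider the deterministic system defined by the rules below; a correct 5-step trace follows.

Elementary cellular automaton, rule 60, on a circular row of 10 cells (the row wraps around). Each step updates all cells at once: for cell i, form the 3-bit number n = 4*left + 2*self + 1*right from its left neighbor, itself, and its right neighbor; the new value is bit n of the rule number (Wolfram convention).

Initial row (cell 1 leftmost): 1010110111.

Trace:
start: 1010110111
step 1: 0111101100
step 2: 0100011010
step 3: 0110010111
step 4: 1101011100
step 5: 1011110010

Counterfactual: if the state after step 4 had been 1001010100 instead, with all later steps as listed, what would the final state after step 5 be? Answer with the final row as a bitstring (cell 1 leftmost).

state after step 4 := 1001010100
step 5: 1101111110

1101111110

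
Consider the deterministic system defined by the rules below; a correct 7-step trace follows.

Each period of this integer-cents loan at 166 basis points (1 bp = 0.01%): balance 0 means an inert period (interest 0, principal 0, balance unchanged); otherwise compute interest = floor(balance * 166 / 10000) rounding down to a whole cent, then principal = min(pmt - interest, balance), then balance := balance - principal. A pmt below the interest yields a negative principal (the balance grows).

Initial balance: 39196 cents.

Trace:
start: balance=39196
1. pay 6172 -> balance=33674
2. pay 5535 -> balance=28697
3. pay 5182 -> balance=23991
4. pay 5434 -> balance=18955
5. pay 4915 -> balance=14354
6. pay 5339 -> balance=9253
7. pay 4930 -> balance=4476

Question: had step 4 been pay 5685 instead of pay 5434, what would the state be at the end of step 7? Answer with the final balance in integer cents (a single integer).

4213

(re-executing from step 4 with the substitution; state before step 4: balance=23991)
4. pay 5685 -> balance=18704
5. pay 4915 -> balance=14099
6. pay 5339 -> balance=8994
7. pay 4930 -> balance=4213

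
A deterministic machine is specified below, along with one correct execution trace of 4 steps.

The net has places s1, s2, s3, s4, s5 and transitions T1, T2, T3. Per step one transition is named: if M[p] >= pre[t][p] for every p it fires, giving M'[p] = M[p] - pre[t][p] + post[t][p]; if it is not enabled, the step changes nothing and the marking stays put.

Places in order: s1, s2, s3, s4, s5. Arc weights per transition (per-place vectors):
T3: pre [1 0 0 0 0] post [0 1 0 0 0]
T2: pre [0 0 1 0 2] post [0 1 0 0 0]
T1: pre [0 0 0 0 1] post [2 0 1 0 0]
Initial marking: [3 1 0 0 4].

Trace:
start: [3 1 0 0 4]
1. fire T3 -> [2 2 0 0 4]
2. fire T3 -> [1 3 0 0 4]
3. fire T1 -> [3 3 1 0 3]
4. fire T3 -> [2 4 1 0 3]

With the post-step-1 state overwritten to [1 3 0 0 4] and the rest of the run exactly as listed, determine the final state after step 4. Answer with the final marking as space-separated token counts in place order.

1 5 1 0 3

state after step 1 := [1 3 0 0 4]
2. fire T3 -> [0 4 0 0 4]
3. fire T1 -> [2 4 1 0 3]
4. fire T3 -> [1 5 1 0 3]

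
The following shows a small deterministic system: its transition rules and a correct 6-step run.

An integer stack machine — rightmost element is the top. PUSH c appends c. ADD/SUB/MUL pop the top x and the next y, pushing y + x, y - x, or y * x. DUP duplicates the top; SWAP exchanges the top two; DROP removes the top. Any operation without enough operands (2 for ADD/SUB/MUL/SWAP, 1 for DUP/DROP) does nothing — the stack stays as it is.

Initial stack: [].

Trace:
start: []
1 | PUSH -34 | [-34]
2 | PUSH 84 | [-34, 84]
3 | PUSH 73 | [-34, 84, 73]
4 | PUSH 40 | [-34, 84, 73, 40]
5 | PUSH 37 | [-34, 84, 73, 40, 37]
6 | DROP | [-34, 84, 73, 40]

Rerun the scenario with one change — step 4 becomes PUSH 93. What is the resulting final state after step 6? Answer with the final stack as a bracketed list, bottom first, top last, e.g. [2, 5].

(re-executing from step 4 with the substitution; state before step 4: [-34, 84, 73])
4 | PUSH 93 | [-34, 84, 73, 93]
5 | PUSH 37 | [-34, 84, 73, 93, 37]
6 | DROP | [-34, 84, 73, 93]

[-34, 84, 73, 93]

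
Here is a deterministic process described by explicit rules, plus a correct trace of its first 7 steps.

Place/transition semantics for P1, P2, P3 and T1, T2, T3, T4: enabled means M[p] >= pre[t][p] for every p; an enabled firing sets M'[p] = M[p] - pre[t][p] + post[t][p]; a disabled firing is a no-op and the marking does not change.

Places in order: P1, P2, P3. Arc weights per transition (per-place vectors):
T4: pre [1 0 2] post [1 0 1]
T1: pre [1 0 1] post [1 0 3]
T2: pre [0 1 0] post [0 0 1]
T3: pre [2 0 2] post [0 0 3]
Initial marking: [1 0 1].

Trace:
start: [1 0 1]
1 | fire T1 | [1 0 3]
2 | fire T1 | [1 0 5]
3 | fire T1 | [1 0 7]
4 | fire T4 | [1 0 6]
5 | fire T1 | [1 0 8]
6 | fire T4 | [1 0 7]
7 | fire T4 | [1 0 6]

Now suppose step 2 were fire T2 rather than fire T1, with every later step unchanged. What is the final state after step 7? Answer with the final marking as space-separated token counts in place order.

1 0 4

(re-executing from step 2 with the substitution; state before step 2: [1 0 3])
2 | fire T2 | [1 0 3]
3 | fire T1 | [1 0 5]
4 | fire T4 | [1 0 4]
5 | fire T1 | [1 0 6]
6 | fire T4 | [1 0 5]
7 | fire T4 | [1 0 4]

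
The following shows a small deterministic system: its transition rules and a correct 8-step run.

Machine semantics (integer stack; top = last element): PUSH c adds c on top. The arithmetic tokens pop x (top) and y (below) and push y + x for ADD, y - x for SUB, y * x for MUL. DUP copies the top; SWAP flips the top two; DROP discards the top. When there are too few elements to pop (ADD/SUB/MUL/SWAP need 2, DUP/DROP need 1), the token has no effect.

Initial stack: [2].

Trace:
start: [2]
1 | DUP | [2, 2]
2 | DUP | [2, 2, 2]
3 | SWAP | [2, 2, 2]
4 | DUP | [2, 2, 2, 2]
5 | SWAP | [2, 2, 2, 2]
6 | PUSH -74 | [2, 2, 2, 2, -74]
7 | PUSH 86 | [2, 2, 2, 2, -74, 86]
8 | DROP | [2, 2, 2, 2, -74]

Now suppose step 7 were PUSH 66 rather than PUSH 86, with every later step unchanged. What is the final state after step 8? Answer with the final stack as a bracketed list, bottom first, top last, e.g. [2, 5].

[2, 2, 2, 2, -74]

(re-executing from step 7 with the substitution; state before step 7: [2, 2, 2, 2, -74])
7 | PUSH 66 | [2, 2, 2, 2, -74, 66]
8 | DROP | [2, 2, 2, 2, -74]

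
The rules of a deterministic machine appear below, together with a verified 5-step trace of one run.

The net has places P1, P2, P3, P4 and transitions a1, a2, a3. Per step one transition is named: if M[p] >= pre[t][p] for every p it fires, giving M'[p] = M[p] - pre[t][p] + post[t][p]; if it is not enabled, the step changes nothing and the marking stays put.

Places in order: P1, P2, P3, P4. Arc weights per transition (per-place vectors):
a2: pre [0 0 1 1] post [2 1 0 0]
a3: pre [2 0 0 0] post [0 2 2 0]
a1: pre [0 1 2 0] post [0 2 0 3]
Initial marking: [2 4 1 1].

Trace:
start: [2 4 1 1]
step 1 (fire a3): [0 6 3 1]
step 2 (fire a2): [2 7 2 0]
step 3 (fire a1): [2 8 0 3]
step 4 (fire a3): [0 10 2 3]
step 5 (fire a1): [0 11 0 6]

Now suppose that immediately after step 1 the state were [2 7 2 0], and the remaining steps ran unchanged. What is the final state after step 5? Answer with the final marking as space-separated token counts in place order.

0 11 0 6

state after step 1 := [2 7 2 0]
step 2 (fire a2): [2 7 2 0]
step 3 (fire a1): [2 8 0 3]
step 4 (fire a3): [0 10 2 3]
step 5 (fire a1): [0 11 0 6]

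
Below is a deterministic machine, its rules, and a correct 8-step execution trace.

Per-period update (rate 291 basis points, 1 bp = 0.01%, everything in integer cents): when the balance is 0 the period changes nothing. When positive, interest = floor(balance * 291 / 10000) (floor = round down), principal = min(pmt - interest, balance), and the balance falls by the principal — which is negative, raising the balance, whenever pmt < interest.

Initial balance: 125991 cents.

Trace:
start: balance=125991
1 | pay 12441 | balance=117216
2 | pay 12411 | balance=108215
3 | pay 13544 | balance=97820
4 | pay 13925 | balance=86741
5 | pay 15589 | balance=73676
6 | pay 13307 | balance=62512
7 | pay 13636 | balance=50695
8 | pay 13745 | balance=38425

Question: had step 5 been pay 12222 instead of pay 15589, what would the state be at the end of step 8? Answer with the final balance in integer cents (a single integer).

(re-executing from step 5 with the substitution; state before step 5: balance=86741)
5 | pay 12222 | balance=77043
6 | pay 13307 | balance=65977
7 | pay 13636 | balance=54260
8 | pay 13745 | balance=42093

42093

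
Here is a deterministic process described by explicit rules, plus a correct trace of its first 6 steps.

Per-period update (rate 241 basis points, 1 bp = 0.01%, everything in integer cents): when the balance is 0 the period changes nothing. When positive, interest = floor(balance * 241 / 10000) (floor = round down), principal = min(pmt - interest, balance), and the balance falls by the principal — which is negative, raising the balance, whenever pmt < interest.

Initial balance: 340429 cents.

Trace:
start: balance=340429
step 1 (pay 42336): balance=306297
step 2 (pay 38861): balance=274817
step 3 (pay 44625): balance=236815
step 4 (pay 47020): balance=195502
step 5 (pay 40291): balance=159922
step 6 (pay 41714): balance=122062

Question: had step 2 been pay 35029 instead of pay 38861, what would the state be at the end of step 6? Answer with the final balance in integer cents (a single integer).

(re-executing from step 2 with the substitution; state before step 2: balance=306297)
step 2 (pay 35029): balance=278649
step 3 (pay 44625): balance=240739
step 4 (pay 47020): balance=199520
step 5 (pay 40291): balance=164037
step 6 (pay 41714): balance=126276

126276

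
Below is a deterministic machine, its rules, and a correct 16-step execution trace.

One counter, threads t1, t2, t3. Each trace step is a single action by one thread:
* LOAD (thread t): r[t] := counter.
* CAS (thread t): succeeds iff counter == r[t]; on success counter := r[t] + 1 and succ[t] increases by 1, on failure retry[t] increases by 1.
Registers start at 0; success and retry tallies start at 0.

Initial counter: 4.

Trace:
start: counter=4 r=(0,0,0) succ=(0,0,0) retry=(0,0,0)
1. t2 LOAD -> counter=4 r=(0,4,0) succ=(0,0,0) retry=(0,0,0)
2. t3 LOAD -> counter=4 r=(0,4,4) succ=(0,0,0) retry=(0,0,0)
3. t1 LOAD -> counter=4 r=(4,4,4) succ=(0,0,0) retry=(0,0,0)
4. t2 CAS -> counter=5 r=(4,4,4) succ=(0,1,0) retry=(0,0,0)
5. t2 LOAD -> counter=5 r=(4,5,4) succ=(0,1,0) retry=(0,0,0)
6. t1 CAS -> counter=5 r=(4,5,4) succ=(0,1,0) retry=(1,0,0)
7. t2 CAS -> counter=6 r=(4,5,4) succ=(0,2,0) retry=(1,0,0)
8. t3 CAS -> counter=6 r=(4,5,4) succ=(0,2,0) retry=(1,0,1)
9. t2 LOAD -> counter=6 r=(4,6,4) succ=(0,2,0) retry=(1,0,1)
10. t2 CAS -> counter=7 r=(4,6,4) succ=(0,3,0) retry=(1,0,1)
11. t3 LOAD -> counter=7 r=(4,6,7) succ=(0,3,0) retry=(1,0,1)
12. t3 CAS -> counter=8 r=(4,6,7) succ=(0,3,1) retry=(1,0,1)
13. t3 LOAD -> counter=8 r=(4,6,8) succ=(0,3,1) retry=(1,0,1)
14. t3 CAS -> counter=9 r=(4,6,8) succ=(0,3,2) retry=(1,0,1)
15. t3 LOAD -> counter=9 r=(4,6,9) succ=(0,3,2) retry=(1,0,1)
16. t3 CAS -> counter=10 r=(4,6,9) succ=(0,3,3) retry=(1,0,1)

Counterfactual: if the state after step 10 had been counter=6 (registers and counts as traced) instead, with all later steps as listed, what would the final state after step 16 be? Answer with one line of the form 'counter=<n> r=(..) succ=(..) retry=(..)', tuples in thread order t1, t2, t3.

state after step 10 := counter=6 r=(4,6,4) succ=(0,3,0) retry=(1,0,1)
11. t3 LOAD -> counter=6 r=(4,6,6) succ=(0,3,0) retry=(1,0,1)
12. t3 CAS -> counter=7 r=(4,6,6) succ=(0,3,1) retry=(1,0,1)
13. t3 LOAD -> counter=7 r=(4,6,7) succ=(0,3,1) retry=(1,0,1)
14. t3 CAS -> counter=8 r=(4,6,7) succ=(0,3,2) retry=(1,0,1)
15. t3 LOAD -> counter=8 r=(4,6,8) succ=(0,3,2) retry=(1,0,1)
16. t3 CAS -> counter=9 r=(4,6,8) succ=(0,3,3) retry=(1,0,1)

counter=9 r=(4,6,8) succ=(0,3,3) retry=(1,0,1)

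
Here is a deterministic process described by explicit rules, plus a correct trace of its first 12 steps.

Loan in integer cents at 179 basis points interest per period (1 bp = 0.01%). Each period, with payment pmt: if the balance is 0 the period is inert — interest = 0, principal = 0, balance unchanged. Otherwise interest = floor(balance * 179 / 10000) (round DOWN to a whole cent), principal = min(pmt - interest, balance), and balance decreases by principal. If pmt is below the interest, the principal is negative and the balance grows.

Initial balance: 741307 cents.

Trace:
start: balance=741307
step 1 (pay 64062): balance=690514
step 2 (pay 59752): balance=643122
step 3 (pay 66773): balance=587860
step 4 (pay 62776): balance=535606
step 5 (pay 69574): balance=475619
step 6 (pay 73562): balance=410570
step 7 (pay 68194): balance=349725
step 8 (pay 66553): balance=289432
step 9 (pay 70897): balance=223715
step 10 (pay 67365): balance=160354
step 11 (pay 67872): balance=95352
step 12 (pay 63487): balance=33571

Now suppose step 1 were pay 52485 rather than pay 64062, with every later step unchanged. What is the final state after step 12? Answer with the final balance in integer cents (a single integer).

47643

(re-executing from step 1 with the substitution; state before step 1: balance=741307)
step 1 (pay 52485): balance=702091
step 2 (pay 59752): balance=654906
step 3 (pay 66773): balance=599855
step 4 (pay 62776): balance=547816
step 5 (pay 69574): balance=488047
step 6 (pay 73562): balance=423221
step 7 (pay 68194): balance=362602
step 8 (pay 66553): balance=302539
step 9 (pay 70897): balance=237057
step 10 (pay 67365): balance=173935
step 11 (pay 67872): balance=109176
step 12 (pay 63487): balance=47643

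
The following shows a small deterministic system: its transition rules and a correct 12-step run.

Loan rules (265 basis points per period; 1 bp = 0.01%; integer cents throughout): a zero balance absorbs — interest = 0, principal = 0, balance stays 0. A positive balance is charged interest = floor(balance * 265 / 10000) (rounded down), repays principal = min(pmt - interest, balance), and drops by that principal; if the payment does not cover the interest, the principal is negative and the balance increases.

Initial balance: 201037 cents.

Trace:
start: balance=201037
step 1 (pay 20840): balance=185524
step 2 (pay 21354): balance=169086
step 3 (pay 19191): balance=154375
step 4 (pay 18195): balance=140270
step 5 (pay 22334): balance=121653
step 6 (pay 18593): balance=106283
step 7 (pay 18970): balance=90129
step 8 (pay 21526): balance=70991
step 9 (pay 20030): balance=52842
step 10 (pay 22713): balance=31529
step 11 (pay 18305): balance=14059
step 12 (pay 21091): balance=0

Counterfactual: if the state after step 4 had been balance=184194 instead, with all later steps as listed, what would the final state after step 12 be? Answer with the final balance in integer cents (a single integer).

state after step 4 := balance=184194
step 5 (pay 22334): balance=166741
step 6 (pay 18593): balance=152566
step 7 (pay 18970): balance=137638
step 8 (pay 21526): balance=119759
step 9 (pay 20030): balance=102902
step 10 (pay 22713): balance=82915
step 11 (pay 18305): balance=66807
step 12 (pay 21091): balance=47486

47486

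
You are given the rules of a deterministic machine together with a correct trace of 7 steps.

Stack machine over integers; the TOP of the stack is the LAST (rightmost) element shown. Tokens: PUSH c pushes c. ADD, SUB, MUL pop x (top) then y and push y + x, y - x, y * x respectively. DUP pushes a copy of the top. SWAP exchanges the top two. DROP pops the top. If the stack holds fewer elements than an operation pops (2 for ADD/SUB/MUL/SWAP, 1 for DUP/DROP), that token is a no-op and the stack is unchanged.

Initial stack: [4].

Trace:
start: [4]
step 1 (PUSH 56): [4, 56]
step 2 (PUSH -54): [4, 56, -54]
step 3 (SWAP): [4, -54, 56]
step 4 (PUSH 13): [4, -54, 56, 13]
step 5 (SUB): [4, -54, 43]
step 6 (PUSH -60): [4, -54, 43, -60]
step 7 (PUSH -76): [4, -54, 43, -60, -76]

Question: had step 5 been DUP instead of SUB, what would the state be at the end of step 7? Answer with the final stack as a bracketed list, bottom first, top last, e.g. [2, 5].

(re-executing from step 5 with the substitution; state before step 5: [4, -54, 56, 13])
step 5 (DUP): [4, -54, 56, 13, 13]
step 6 (PUSH -60): [4, -54, 56, 13, 13, -60]
step 7 (PUSH -76): [4, -54, 56, 13, 13, -60, -76]

[4, -54, 56, 13, 13, -60, -76]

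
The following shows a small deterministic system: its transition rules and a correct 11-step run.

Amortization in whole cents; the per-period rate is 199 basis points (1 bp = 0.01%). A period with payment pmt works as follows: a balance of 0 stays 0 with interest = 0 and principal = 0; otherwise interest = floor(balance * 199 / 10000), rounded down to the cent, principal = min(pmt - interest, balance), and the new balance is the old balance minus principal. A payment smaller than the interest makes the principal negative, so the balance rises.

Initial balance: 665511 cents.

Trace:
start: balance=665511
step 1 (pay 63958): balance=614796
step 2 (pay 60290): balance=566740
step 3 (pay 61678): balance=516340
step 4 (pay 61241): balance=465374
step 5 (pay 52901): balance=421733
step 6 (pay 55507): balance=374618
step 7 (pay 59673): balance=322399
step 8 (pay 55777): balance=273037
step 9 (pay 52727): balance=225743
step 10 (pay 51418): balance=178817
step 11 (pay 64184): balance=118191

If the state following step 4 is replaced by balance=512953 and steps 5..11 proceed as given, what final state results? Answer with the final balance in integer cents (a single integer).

state after step 4 := balance=512953
step 5 (pay 52901): balance=470259
step 6 (pay 55507): balance=424110
step 7 (pay 59673): balance=372876
step 8 (pay 55777): balance=324519
step 9 (pay 52727): balance=278249
step 10 (pay 51418): balance=232368
step 11 (pay 64184): balance=172808

172808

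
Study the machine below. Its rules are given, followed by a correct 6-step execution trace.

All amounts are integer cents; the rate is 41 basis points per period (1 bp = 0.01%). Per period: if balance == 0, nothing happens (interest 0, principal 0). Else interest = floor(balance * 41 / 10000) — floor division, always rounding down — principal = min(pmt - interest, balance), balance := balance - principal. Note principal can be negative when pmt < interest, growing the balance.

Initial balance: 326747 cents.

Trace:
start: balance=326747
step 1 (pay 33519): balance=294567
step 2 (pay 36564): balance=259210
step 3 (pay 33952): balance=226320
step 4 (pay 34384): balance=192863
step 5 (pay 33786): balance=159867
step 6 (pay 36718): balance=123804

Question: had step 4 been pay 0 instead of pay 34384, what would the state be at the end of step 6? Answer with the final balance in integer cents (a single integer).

158471

(re-executing from step 4 with the substitution; state before step 4: balance=226320)
step 4 (pay 0): balance=227247
step 5 (pay 33786): balance=194392
step 6 (pay 36718): balance=158471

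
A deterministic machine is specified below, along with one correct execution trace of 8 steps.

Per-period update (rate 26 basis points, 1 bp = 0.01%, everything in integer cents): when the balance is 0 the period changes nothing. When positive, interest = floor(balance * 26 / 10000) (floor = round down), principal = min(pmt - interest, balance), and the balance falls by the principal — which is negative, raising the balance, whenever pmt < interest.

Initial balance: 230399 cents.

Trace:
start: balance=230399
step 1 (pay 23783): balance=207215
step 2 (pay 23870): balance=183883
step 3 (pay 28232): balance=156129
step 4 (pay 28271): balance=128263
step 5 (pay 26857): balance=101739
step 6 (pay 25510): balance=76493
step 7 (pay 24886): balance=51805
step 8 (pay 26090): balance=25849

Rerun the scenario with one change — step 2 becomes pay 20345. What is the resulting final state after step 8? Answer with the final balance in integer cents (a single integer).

29430

(re-executing from step 2 with the substitution; state before step 2: balance=207215)
step 2 (pay 20345): balance=187408
step 3 (pay 28232): balance=159663
step 4 (pay 28271): balance=131807
step 5 (pay 26857): balance=105292
step 6 (pay 25510): balance=80055
step 7 (pay 24886): balance=55377
step 8 (pay 26090): balance=29430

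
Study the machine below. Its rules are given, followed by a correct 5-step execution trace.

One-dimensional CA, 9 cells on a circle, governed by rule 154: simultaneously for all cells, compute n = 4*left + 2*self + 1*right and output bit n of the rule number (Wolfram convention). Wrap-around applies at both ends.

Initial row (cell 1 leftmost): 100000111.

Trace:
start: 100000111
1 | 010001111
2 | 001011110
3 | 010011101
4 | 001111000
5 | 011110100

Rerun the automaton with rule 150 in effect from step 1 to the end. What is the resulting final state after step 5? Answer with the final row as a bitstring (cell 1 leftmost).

(re-executing steps 1..5 under rule 150; state before step 1: 100000111)
1 | 010001011
2 | 011011000
3 | 100000100
4 | 110001111
5 | 101010111

101010111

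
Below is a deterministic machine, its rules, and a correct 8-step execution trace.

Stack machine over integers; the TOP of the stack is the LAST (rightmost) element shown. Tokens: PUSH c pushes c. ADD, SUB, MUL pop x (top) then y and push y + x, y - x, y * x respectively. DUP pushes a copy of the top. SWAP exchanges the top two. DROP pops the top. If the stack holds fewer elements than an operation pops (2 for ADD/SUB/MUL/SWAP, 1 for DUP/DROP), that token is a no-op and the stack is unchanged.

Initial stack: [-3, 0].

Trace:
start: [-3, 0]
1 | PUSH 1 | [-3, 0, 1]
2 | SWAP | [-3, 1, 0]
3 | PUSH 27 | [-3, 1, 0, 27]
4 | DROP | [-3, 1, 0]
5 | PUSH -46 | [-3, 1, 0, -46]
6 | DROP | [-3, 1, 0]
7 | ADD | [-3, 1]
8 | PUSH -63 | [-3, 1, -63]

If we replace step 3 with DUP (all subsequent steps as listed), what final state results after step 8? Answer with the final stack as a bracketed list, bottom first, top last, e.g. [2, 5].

(re-executing from step 3 with the substitution; state before step 3: [-3, 1, 0])
3 | DUP | [-3, 1, 0, 0]
4 | DROP | [-3, 1, 0]
5 | PUSH -46 | [-3, 1, 0, -46]
6 | DROP | [-3, 1, 0]
7 | ADD | [-3, 1]
8 | PUSH -63 | [-3, 1, -63]

[-3, 1, -63]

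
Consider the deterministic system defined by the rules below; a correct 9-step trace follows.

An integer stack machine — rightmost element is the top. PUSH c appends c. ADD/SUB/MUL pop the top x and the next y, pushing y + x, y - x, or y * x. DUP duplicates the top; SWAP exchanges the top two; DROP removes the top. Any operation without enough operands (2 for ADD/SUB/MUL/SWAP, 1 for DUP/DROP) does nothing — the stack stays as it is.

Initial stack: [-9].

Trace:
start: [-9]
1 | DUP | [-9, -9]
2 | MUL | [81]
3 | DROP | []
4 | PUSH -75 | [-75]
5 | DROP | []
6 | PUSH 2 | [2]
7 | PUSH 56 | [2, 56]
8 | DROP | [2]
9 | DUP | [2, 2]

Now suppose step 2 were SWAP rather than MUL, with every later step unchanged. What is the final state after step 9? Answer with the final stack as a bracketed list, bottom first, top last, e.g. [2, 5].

[-9, 2, 2]

(re-executing from step 2 with the substitution; state before step 2: [-9, -9])
2 | SWAP | [-9, -9]
3 | DROP | [-9]
4 | PUSH -75 | [-9, -75]
5 | DROP | [-9]
6 | PUSH 2 | [-9, 2]
7 | PUSH 56 | [-9, 2, 56]
8 | DROP | [-9, 2]
9 | DUP | [-9, 2, 2]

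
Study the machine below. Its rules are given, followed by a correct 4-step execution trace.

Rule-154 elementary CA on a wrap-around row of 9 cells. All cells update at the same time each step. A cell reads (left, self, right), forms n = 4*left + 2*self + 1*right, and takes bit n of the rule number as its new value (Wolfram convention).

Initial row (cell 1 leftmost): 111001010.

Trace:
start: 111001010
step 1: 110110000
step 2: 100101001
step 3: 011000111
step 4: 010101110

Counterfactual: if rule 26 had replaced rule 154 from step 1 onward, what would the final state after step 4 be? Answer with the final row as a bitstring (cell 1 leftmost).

(re-executing steps 1..4 under rule 26; state before step 1: 111001010)
step 1: 100110000
step 2: 011101001
step 3: 010000110
step 4: 101001101

101001101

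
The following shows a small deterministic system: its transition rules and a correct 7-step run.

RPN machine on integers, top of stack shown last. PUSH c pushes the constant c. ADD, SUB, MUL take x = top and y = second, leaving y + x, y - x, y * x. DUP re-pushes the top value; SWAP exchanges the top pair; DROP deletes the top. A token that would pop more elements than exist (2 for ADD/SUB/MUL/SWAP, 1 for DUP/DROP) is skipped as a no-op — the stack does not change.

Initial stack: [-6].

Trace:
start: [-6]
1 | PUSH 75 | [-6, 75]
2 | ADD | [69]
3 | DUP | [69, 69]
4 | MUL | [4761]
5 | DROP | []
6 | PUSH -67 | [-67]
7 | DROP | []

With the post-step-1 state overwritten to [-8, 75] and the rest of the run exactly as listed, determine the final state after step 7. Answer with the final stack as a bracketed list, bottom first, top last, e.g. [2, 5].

[]

state after step 1 := [-8, 75]
2 | ADD | [67]
3 | DUP | [67, 67]
4 | MUL | [4489]
5 | DROP | []
6 | PUSH -67 | [-67]
7 | DROP | []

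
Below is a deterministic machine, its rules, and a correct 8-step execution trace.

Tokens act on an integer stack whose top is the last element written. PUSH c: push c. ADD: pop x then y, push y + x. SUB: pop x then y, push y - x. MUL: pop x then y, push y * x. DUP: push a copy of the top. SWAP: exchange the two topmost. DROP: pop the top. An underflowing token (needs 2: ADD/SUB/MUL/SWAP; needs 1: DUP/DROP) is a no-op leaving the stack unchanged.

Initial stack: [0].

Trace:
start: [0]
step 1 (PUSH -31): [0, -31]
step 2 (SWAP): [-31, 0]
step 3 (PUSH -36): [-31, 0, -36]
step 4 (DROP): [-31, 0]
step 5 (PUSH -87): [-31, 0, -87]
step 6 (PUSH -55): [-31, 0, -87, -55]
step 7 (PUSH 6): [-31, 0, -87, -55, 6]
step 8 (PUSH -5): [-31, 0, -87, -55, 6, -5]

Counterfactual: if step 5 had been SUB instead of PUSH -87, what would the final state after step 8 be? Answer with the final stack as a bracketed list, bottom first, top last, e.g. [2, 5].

(re-executing from step 5 with the substitution; state before step 5: [-31, 0])
step 5 (SUB): [-31]
step 6 (PUSH -55): [-31, -55]
step 7 (PUSH 6): [-31, -55, 6]
step 8 (PUSH -5): [-31, -55, 6, -5]

[-31, -55, 6, -5]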